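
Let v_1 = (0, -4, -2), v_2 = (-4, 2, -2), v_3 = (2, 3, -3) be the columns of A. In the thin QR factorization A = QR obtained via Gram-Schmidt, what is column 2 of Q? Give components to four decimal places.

v_1 = (0, -4, -2); ‖v_1‖ = 4.4721, so e_1 = (0.0000, -0.8944, -0.4472).
e_1·v_2 = 0.0000·(-4) + (-0.8944)·2 + (-0.4472)·(-2) = -0.8944.
u_2 = v_2 + 0.8944·e_1 = (-4.0000, 1.2000, -2.4000).
‖u_2‖ = 4.8166, so e_2 = (-0.8305, 0.2491, -0.4983).

e_2 = (-0.8305, 0.2491, -0.4983)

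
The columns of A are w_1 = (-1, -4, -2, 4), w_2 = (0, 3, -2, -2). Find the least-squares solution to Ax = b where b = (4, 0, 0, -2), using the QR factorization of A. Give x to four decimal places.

q_1 = w_1/‖w_1‖ = (-1, -4, -2, 4)/6.0828 = (-0.1644, -0.6576, -0.3288, 0.6576).
r_{12} = q_1·w_2 = -2.6304.
u_2 = w_2 + 2.6304·q_1 = (-0.4324, 1.2703, -2.8649, -0.2703).
‖u_2‖ = 3.1751, so q_2 = (-0.1362, 0.4001, -0.9023, -0.0851).
Qᵀb = (-1.9728, -0.3745).
Back-substitute: x_2 = -0.3745/3.1751 = -0.1180.
x_1 = (-1.9728 + 2.6304·(-0.1180))/6.0828 = -0.3753.

x = (-0.3753, -0.1180)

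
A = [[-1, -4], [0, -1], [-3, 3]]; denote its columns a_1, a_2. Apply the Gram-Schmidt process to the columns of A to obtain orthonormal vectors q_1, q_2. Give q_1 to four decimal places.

q_1 = a_1/‖a_1‖ = (-1, 0, -3)/3.1623 = (-0.3162, 0.0000, -0.9487).

q_1 = (-0.3162, 0.0000, -0.9487)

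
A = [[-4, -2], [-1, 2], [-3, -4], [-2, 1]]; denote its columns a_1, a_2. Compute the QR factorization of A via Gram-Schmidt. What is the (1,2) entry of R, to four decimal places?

a_1 = (-4, -1, -3, -2); ‖a_1‖ = 5.4772, so q_1 = (-0.7303, -0.1826, -0.5477, -0.3651).
r_{12} = q_1·a_2 = 2.9212.

r_{12} = 2.9212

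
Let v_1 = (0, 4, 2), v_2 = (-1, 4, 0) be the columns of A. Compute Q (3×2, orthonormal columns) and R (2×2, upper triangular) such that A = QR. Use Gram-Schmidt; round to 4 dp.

Q = [[0.0000, -0.4880], [0.8944, 0.3904], [0.4472, -0.7807]], R = [[4.4721, 3.5777], [0.0000, 2.0494]]

e_1 = v_1/‖v_1‖ = (0, 4, 2)/4.4721 = (0.0000, 0.8944, 0.4472).
r_{12} = e_1·v_2 = 3.5777.
u_2 = v_2 − 3.5777·e_1 = (-1.0000, 0.8000, -1.6000).
‖u_2‖ = 2.0494, so e_2 = (-0.4880, 0.3904, -0.7807).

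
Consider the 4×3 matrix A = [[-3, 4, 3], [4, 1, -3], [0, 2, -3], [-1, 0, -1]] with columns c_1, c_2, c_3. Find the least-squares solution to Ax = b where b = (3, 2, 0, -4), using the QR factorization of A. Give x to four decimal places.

c_1 = (-3, 4, 0, -1); ‖c_1‖ = 5.0990, so q_1 = (-0.5883, 0.7845, 0.0000, -0.1961).
q_1·c_2 = (-0.5883)·4 + 0.7845·1 + 0.0000·2 + (-0.1961)·0 = -1.5689.
u_2 = c_2 + 1.5689·q_1 = (3.0769, 2.2308, 2.0000, -0.3077).
‖u_2‖ = 4.3056, so q_2 = (0.7146, 0.5181, 0.4645, -0.0715).
q_1·c_3 = (-0.5883)·3 + 0.7845·(-3) + 0.0000·(-3) + (-0.1961)·(-1) = -3.9223; q_2·c_3 = 0.7146·3 + 0.5181·(-3) + 0.4645·(-3) + (-0.0715)·(-1) = -0.7325.
u_3 = c_3 + 3.9223·q_1 + 0.7325·q_2 = (1.2158, 0.4564, -2.6598, -1.8216).
‖u_3‖ = 3.4755, so q_3 = (0.3498, 0.1313, -0.7653, -0.5241).
Qᵀb = (0.5883, 3.4659, 3.4086).
Back-substitute: x_3 = 3.4086/3.4755 = 0.9808.
x_2 = (3.4659 + 0.7325·0.9808)/4.3056 = 0.9718.
x_1 = (0.5883 + 1.5689·0.9718 + 3.9223·0.9808)/5.0990 = 1.1688.

x = (1.1688, 0.9718, 0.9808)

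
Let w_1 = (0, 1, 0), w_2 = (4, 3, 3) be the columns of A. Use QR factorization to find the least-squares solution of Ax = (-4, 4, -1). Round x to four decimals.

x = (6.2800, -0.7600)

q_1 = w_1/‖w_1‖ = (0, 1, 0)/1.0000 = (0.0000, 1.0000, 0.0000).
r_{12} = q_1·w_2 = 3.0000.
u_2 = w_2 − 3.0000·q_1 = (4.0000, 0.0000, 3.0000).
‖u_2‖ = 5.0000, so q_2 = (0.8000, 0.0000, 0.6000).
Qᵀb = (4.0000, -3.8000).
Back-substitute: x_2 = -3.8000/5.0000 = -0.7600.
x_1 = (4.0000 − 3.0000·(-0.7600))/1.0000 = 6.2800.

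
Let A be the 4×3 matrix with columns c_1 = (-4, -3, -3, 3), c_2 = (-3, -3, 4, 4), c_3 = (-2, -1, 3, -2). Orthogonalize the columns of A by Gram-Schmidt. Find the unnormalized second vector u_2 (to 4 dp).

u_2 = (-1.0465, -1.5349, 5.4651, 2.5349)

c_1 = (-4, -3, -3, 3); ‖c_1‖ = 6.5574, so q_1 = (-0.6100, -0.4575, -0.4575, 0.4575).
q_1·c_2 = (-0.6100)·(-3) + (-0.4575)·(-3) + (-0.4575)·4 + 0.4575·4 = 3.2025.
u_2 = c_2 − 3.2025·q_1 = (-1.0465, -1.5349, 5.4651, 2.5349).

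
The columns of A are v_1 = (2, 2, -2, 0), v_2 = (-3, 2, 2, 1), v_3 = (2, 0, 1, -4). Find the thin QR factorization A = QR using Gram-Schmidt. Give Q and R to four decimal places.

v_1 = (2, 2, -2, 0); ‖v_1‖ = 3.4641, so q_1 = (0.5774, 0.5774, -0.5774, 0.0000).
q_1·v_2 = 0.5774·(-3) + 0.5774·2 + (-0.5774)·2 + 0.0000·1 = -1.7321.
u_2 = v_2 + 1.7321·q_1 = (-2.0000, 3.0000, 1.0000, 1.0000).
‖u_2‖ = 3.8730, so q_2 = (-0.5164, 0.7746, 0.2582, 0.2582).
q_1·v_3 = 0.5774·2 + 0.5774·0 + (-0.5774)·1 + 0.0000·(-4) = 0.5774; q_2·v_3 = (-0.5164)·2 + 0.7746·0 + 0.2582·1 + 0.2582·(-4) = -1.8074.
u_3 = v_3 − 0.5774·q_1 + 1.8074·q_2 = (0.7333, 1.0667, 1.8000, -3.5333).
‖u_3‖ = 4.1713, so q_3 = (0.1758, 0.2557, 0.4315, -0.8471).

Q = [[0.5774, -0.5164, 0.1758], [0.5774, 0.7746, 0.2557], [-0.5774, 0.2582, 0.4315], [0.0000, 0.2582, -0.8471]], R = [[3.4641, -1.7321, 0.5774], [0.0000, 3.8730, -1.8074], [0.0000, 0.0000, 4.1713]]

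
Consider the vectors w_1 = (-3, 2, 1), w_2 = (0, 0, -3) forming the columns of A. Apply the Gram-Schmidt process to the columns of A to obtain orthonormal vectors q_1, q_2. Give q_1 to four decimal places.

q_1 = (-0.8018, 0.5345, 0.2673)

w_1 = (-3, 2, 1); ‖w_1‖ = 3.7417, so q_1 = (-0.8018, 0.5345, 0.2673).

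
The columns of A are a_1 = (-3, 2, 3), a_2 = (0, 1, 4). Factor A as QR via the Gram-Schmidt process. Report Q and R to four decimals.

Q = [[-0.6396, 0.6712], [0.4264, -0.0959], [0.6396, 0.7351]], R = [[4.6904, 2.9848], [0.0000, 2.8445]]

a_1 = (-3, 2, 3); ‖a_1‖ = 4.6904, so q_1 = (-0.6396, 0.4264, 0.6396).
q_1·a_2 = (-0.6396)·0 + 0.4264·1 + 0.6396·4 = 2.9848.
u_2 = a_2 − 2.9848·q_1 = (1.9091, -0.2727, 2.0909).
‖u_2‖ = 2.8445, so q_2 = (0.6712, -0.0959, 0.7351).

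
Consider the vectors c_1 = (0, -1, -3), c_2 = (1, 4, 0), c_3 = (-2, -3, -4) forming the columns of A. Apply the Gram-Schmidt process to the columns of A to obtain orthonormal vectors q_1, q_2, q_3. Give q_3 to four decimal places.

q_3 = (-0.9670, 0.2417, -0.0806)

c_1 = (0, -1, -3); ‖c_1‖ = 3.1623, so q_1 = (0.0000, -0.3162, -0.9487).
q_1·c_2 = 0.0000·1 + (-0.3162)·4 + (-0.9487)·0 = -1.2649.
u_2 = c_2 + 1.2649·q_1 = (1.0000, 3.6000, -1.2000).
‖u_2‖ = 3.9243, so q_2 = (0.2548, 0.9174, -0.3058).
q_1·c_3 = 0.0000·(-2) + (-0.3162)·(-3) + (-0.9487)·(-4) = 4.7434; q_2·c_3 = 0.2548·(-2) + 0.9174·(-3) + (-0.3058)·(-4) = -2.0386.
u_3 = c_3 − 4.7434·q_1 + 2.0386·q_2 = (-1.4805, 0.3701, -0.1234).
‖u_3‖ = 1.5311, so q_3 = (-0.9670, 0.2417, -0.0806).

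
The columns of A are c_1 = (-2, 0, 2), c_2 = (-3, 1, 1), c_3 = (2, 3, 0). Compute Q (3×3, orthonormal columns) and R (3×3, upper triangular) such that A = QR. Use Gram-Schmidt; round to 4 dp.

c_1 = (-2, 0, 2); ‖c_1‖ = 2.8284, so e_1 = (-0.7071, 0.0000, 0.7071).
e_1·c_2 = (-0.7071)·(-3) + 0.0000·1 + 0.7071·1 = 2.8284.
u_2 = c_2 − 2.8284·e_1 = (-1.0000, 1.0000, -1.0000).
‖u_2‖ = 1.7321, so e_2 = (-0.5774, 0.5774, -0.5774).
e_1·c_3 = (-0.7071)·2 + 0.0000·3 + 0.7071·0 = -1.4142; e_2·c_3 = (-0.5774)·2 + 0.5774·3 + (-0.5774)·0 = 0.5774.
u_3 = c_3 + 1.4142·e_1 − 0.5774·e_2 = (1.3333, 2.6667, 1.3333).
‖u_3‖ = 3.2660, so e_3 = (0.4082, 0.8165, 0.4082).

Q = [[-0.7071, -0.5774, 0.4082], [0.0000, 0.5774, 0.8165], [0.7071, -0.5774, 0.4082]], R = [[2.8284, 2.8284, -1.4142], [0.0000, 1.7321, 0.5774], [0.0000, 0.0000, 3.2660]]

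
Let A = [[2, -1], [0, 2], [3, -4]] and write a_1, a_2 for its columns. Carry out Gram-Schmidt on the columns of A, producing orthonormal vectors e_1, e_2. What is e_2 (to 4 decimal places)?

e_2 = (0.4741, 0.8218, -0.3161)

e_1 = a_1/‖a_1‖ = (2, 0, 3)/3.6056 = (0.5547, 0.0000, 0.8321).
r_{12} = e_1·a_2 = -3.8829.
u_2 = a_2 + 3.8829·e_1 = (1.1538, 2.0000, -0.7692).
‖u_2‖ = 2.4337, so e_2 = (0.4741, 0.8218, -0.3161).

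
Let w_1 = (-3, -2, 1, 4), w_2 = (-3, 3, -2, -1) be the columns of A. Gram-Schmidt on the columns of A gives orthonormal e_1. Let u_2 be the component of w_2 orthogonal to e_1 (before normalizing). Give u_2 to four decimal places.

u_2 = (-3.3000, 2.8000, -1.9000, -0.6000)

e_1 = w_1/‖w_1‖ = (-3, -2, 1, 4)/5.4772 = (-0.5477, -0.3651, 0.1826, 0.7303).
r_{12} = e_1·w_2 = -0.5477.
u_2 = w_2 + 0.5477·e_1 = (-3.3000, 2.8000, -1.9000, -0.6000).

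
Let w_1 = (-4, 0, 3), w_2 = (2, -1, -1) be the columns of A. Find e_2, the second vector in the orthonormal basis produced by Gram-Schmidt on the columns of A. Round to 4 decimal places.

e_2 = (0.2228, -0.9285, 0.2971)

w_1 = (-4, 0, 3); ‖w_1‖ = 5.0000, so e_1 = (-0.8000, 0.0000, 0.6000).
e_1·w_2 = (-0.8000)·2 + 0.0000·(-1) + 0.6000·(-1) = -2.2000.
u_2 = w_2 + 2.2000·e_1 = (0.2400, -1.0000, 0.3200).
‖u_2‖ = 1.0770, so e_2 = (0.2228, -0.9285, 0.2971).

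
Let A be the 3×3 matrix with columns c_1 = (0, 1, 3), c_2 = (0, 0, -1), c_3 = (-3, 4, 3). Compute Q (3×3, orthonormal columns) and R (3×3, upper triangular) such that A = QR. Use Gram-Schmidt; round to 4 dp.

Q = [[0.0000, 0.0000, -1.0000], [0.3162, 0.9487, 0.0000], [0.9487, -0.3162, 0.0000]], R = [[3.1623, -0.9487, 4.1110], [0.0000, 0.3162, 2.8460], [0.0000, 0.0000, 3.0000]]

c_1 = (0, 1, 3); ‖c_1‖ = 3.1623, so e_1 = (0.0000, 0.3162, 0.9487).
e_1·c_2 = 0.0000·0 + 0.3162·0 + 0.9487·(-1) = -0.9487.
u_2 = c_2 + 0.9487·e_1 = (0.0000, 0.3000, -0.1000).
‖u_2‖ = 0.3162, so e_2 = (0.0000, 0.9487, -0.3162).
e_1·c_3 = 0.0000·(-3) + 0.3162·4 + 0.9487·3 = 4.1110; e_2·c_3 = 0.0000·(-3) + 0.9487·4 + (-0.3162)·3 = 2.8460.
u_3 = c_3 − 4.1110·e_1 − 2.8460·e_2 = (-3.0000, 0.0000, 0.0000).
‖u_3‖ = 3.0000, so e_3 = (-1.0000, 0.0000, 0.0000).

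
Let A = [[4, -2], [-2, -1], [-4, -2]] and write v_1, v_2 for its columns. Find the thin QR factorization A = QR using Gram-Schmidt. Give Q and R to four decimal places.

Q = [[0.6667, -0.7454], [-0.3333, -0.2981], [-0.6667, -0.5963]], R = [[6.0000, 0.3333], [0.0000, 2.9814]]

q_1 = v_1/‖v_1‖ = (4, -2, -4)/6.0000 = (0.6667, -0.3333, -0.6667).
r_{12} = q_1·v_2 = 0.3333.
u_2 = v_2 − 0.3333·q_1 = (-2.2222, -0.8889, -1.7778).
‖u_2‖ = 2.9814, so q_2 = (-0.7454, -0.2981, -0.5963).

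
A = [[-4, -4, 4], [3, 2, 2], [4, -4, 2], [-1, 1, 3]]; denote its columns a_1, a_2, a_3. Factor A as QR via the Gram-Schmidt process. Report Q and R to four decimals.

a_1 = (-4, 3, 4, -1); ‖a_1‖ = 6.4807, so e_1 = (-0.6172, 0.4629, 0.6172, -0.1543).
e_1·a_2 = (-0.6172)·(-4) + 0.4629·2 + 0.6172·(-4) + (-0.1543)·1 = 0.7715.
u_2 = a_2 − 0.7715·e_1 = (-3.5238, 1.6429, -4.4762, 1.1190).
‖u_2‖ = 6.0336, so e_2 = (-0.5840, 0.2723, -0.7419, 0.1855).
e_1·a_3 = (-0.6172)·4 + 0.4629·2 + 0.6172·2 + (-0.1543)·3 = -0.7715; e_2·a_3 = (-0.5840)·4 + 0.2723·2 + (-0.7419)·2 + 0.1855·3 = -2.7189.
u_3 = a_3 + 0.7715·e_1 + 2.7189·e_2 = (1.9359, 3.0974, 0.4591, 3.3852).
‖u_3‖ = 5.0012, so e_3 = (0.3871, 0.6193, 0.0918, 0.6769).

Q = [[-0.6172, -0.5840, 0.3871], [0.4629, 0.2723, 0.6193], [0.6172, -0.7419, 0.0918], [-0.1543, 0.1855, 0.6769]], R = [[6.4807, 0.7715, -0.7715], [0.0000, 6.0336, -2.7189], [0.0000, 0.0000, 5.0012]]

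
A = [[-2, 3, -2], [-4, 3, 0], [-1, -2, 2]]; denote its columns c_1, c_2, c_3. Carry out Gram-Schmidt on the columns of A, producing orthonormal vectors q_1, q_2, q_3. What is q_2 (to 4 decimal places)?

q_2 = (0.4713, -0.0152, -0.8818)

q_1 = c_1/‖c_1‖ = (-2, -4, -1)/4.5826 = (-0.4364, -0.8729, -0.2182).
r_{12} = q_1·c_2 = -3.4915.
u_2 = c_2 + 3.4915·q_1 = (1.4762, -0.0476, -2.7619).
‖u_2‖ = 3.1320, so q_2 = (0.4713, -0.0152, -0.8818).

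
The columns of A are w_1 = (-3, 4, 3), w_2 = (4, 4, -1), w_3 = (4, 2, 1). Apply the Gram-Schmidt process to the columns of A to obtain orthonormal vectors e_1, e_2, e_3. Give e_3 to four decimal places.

e_3 = (0.4779, -0.2688, 0.8363)

w_1 = (-3, 4, 3); ‖w_1‖ = 5.8310, so e_1 = (-0.5145, 0.6860, 0.5145).
e_1·w_2 = (-0.5145)·4 + 0.6860·4 + 0.5145·(-1) = 0.1715.
u_2 = w_2 − 0.1715·e_1 = (4.0882, 3.8824, -1.0882).
‖u_2‖ = 5.7420, so e_2 = (0.7120, 0.6761, -0.1895).
e_1·w_3 = (-0.5145)·4 + 0.6860·2 + 0.5145·1 = -0.1715; e_2·w_3 = 0.7120·4 + 0.6761·2 + (-0.1895)·1 = 4.0107.
u_3 = w_3 + 0.1715·e_1 − 4.0107·e_2 = (1.0562, -0.5941, 1.8483).
‖u_3‖ = 2.2102, so e_3 = (0.4779, -0.2688, 0.8363).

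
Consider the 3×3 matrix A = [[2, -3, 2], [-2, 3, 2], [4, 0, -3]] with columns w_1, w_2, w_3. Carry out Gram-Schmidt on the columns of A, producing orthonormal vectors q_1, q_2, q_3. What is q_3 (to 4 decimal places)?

w_1 = (2, -2, 4); ‖w_1‖ = 4.8990, so q_1 = (0.4082, -0.4082, 0.8165).
q_1·w_2 = 0.4082·(-3) + (-0.4082)·3 + 0.8165·0 = -2.4495.
u_2 = w_2 + 2.4495·q_1 = (-2.0000, 2.0000, 2.0000).
‖u_2‖ = 3.4641, so q_2 = (-0.5774, 0.5774, 0.5774).
q_1·w_3 = 0.4082·2 + (-0.4082)·2 + 0.8165·(-3) = -2.4495; q_2·w_3 = (-0.5774)·2 + 0.5774·2 + 0.5774·(-3) = -1.7321.
u_3 = w_3 + 2.4495·q_1 + 1.7321·q_2 = (2.0000, 2.0000, 0.0000).
‖u_3‖ = 2.8284, so q_3 = (0.7071, 0.7071, 0.0000).

q_3 = (0.7071, 0.7071, 0.0000)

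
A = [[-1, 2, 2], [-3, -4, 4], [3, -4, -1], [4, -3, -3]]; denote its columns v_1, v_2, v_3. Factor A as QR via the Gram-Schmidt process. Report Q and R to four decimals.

Q = [[-0.1690, 0.2549, 0.9069], [-0.5071, -0.8284, 0.0653], [0.5071, -0.4461, 0.4147], [0.6761, -0.2230, -0.0353]], R = [[5.9161, -2.3664, -4.9019], [0.0000, 6.2769, -1.6887], [0.0000, 0.0000, 1.7663]]

e_1 = v_1/‖v_1‖ = (-1, -3, 3, 4)/5.9161 = (-0.1690, -0.5071, 0.5071, 0.6761).
r_{12} = e_1·v_2 = -2.3664.
u_2 = v_2 + 2.3664·e_1 = (1.6000, -5.2000, -2.8000, -1.4000).
‖u_2‖ = 6.2769, so e_2 = (0.2549, -0.8284, -0.4461, -0.2230).
r_{13} = e_1·v_3 = -4.9019; r_{23} = e_2·v_3 = -1.6887.
u_3 = v_3 + 4.9019·e_1 + 1.6887·e_2 = (1.6019, 0.1153, 0.7324, -0.0624).
‖u_3‖ = 1.7663, so e_3 = (0.9069, 0.0653, 0.4147, -0.0353).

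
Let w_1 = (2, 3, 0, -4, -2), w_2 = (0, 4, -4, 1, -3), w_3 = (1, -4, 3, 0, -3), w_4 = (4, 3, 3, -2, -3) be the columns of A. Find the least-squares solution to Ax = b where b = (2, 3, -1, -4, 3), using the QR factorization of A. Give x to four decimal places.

w_1 = (2, 3, 0, -4, -2); ‖w_1‖ = 5.7446, so e_1 = (0.3482, 0.5222, 0.0000, -0.6963, -0.3482).
e_1·w_2 = 0.3482·0 + 0.5222·4 + 0.0000·(-4) + (-0.6963)·1 + (-0.3482)·(-3) = 2.4371.
u_2 = w_2 − 2.4371·e_1 = (-0.8485, 2.7273, -4.0000, 2.6970, -2.1515).
‖u_2‖ = 6.0050, so e_2 = (-0.1413, 0.4542, -0.6661, 0.4491, -0.3583).
e_1·w_3 = 0.3482·1 + 0.5222·(-4) + 0.0000·3 + (-0.6963)·0 + (-0.3482)·(-3) = -0.6963; e_2·w_3 = (-0.1413)·1 + 0.4542·(-4) + (-0.6661)·3 + 0.4491·0 + (-0.3583)·(-3) = -2.8814.
u_3 = w_3 + 0.6963·e_1 + 2.8814·e_2 = (0.8353, -2.3277, 1.0807, 0.8092, -4.2748).
‖u_3‖ = 5.1198, so e_3 = (0.1631, -0.4547, 0.2111, 0.1581, -0.8349).
e_1·w_4 = 0.3482·4 + 0.5222·3 + 0.0000·3 + (-0.6963)·(-2) + (-0.3482)·(-3) = 5.3964; e_2·w_4 = (-0.1413)·4 + 0.4542·3 + (-0.6661)·3 + 0.4491·(-2) + (-0.3583)·(-3) = -1.0244; e_3·w_4 = 0.1631·4 + (-0.4547)·3 + 0.2111·3 + 0.1581·(-2) + (-0.8349)·(-3) = 2.1106.
u_4 = w_4 − 5.3964·e_1 + 1.0244·e_2 − 2.1106·e_3 = (1.6321, 1.6066, 1.8722, 1.8840, 0.2740).
‖u_4‖ = 3.5178, so e_4 = (0.4640, 0.4567, 0.5322, 0.5356, 0.0779).
Qᵀb = (4.0038, -1.1253, -4.3858, -0.1427).
Back-substitute: x_4 = -0.1427/3.5178 = -0.0406.
x_3 = (-4.3858 − 2.1106·(-0.0406))/5.1198 = -0.8399.
x_2 = (-1.1253 + 2.8814·(-0.8399) + 1.0244·(-0.0406))/6.0050 = -0.5973.
x_1 = (4.0038 − 2.4371·(-0.5973) + 0.6963·(-0.8399) − 5.3964·(-0.0406))/5.7446 = 0.8867.

x = (0.8867, -0.5973, -0.8399, -0.0406)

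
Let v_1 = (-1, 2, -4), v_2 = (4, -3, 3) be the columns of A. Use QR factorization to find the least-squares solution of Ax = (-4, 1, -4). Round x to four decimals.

x = (0.2870, -0.7261)

q_1 = v_1/‖v_1‖ = (-1, 2, -4)/4.5826 = (-0.2182, 0.4364, -0.8729).
r_{12} = q_1·v_2 = -4.8008.
u_2 = v_2 + 4.8008·q_1 = (2.9524, -0.9048, -1.1905).
‖u_2‖ = 3.3094, so q_2 = (0.8921, -0.2734, -0.3597).
Qᵀb = (4.8008, -2.4029).
Back-substitute: x_2 = -2.4029/3.3094 = -0.7261.
x_1 = (4.8008 + 4.8008·(-0.7261))/4.5826 = 0.2870.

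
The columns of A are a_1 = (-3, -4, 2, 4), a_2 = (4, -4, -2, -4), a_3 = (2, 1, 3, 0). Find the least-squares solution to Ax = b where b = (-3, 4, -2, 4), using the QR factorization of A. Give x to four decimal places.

a_1 = (-3, -4, 2, 4); ‖a_1‖ = 6.7082, so e_1 = (-0.4472, -0.5963, 0.2981, 0.5963).
e_1·a_2 = (-0.4472)·4 + (-0.5963)·(-4) + 0.2981·(-2) + 0.5963·(-4) = -2.3851.
u_2 = a_2 + 2.3851·e_1 = (2.9333, -5.4222, -1.2889, -2.5778).
‖u_2‖ = 6.8052, so e_2 = (0.4310, -0.7968, -0.1894, -0.3788).
e_1·a_3 = (-0.4472)·2 + (-0.5963)·1 + 0.2981·3 + 0.5963·0 = -0.5963; e_2·a_3 = 0.4310·2 + (-0.7968)·1 + (-0.1894)·3 + (-0.3788)·0 = -0.5029.
u_3 = a_3 + 0.5963·e_1 + 0.5029·e_2 = (1.9501, 0.2438, 3.0825, 0.1651).
‖u_3‖ = 3.6594, so e_3 = (0.5329, 0.0666, 0.8423, 0.0451).
Qᵀb = (0.7454, -5.6166, -2.8365).
Back-substitute: x_3 = -2.8365/3.6594 = -0.7751.
x_2 = (-5.6166 + 0.5029·(-0.7751))/6.8052 = -0.8826.
x_1 = (0.7454 + 2.3851·(-0.8826) + 0.5963·(-0.7751))/6.7082 = -0.2716.

x = (-0.2716, -0.8826, -0.7751)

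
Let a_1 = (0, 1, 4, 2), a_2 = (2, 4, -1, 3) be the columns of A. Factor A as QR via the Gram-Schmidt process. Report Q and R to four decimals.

e_1 = a_1/‖a_1‖ = (0, 1, 4, 2)/4.5826 = (0.0000, 0.2182, 0.8729, 0.4364).
r_{12} = e_1·a_2 = 1.3093.
u_2 = a_2 − 1.3093·e_1 = (2.0000, 3.7143, -2.1429, 2.4286).
‖u_2‖ = 5.3184, so e_2 = (0.3761, 0.6984, -0.4029, 0.4566).

Q = [[0.0000, 0.3761], [0.2182, 0.6984], [0.8729, -0.4029], [0.4364, 0.4566]], R = [[4.5826, 1.3093], [0.0000, 5.3184]]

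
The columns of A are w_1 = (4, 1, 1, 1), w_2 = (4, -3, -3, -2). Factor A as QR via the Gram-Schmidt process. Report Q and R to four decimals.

Q = [[0.9177, 0.3935], [0.2294, -0.5813], [0.2294, -0.5813], [0.2294, -0.4114]], R = [[4.3589, 1.8353], [0.0000, 5.8849]]

w_1 = (4, 1, 1, 1); ‖w_1‖ = 4.3589, so e_1 = (0.9177, 0.2294, 0.2294, 0.2294).
e_1·w_2 = 0.9177·4 + 0.2294·(-3) + 0.2294·(-3) + 0.2294·(-2) = 1.8353.
u_2 = w_2 − 1.8353·e_1 = (2.3158, -3.4211, -3.4211, -2.4211).
‖u_2‖ = 5.8849, so e_2 = (0.3935, -0.5813, -0.5813, -0.4114).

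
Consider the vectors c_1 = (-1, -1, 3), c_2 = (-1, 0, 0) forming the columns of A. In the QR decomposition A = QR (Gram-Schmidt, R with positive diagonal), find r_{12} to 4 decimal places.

c_1 = (-1, -1, 3); ‖c_1‖ = 3.3166, so q_1 = (-0.3015, -0.3015, 0.9045).
r_{12} = q_1·c_2 = 0.3015.

r_{12} = 0.3015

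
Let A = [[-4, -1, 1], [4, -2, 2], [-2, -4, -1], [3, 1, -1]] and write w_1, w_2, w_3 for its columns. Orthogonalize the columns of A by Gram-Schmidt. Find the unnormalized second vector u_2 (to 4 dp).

u_2 = (-0.3778, -2.6222, -3.6889, 0.5333)

w_1 = (-4, 4, -2, 3); ‖w_1‖ = 6.7082, so e_1 = (-0.5963, 0.5963, -0.2981, 0.4472).
e_1·w_2 = (-0.5963)·(-1) + 0.5963·(-2) + (-0.2981)·(-4) + 0.4472·1 = 1.0435.
u_2 = w_2 − 1.0435·e_1 = (-0.3778, -2.6222, -3.6889, 0.5333).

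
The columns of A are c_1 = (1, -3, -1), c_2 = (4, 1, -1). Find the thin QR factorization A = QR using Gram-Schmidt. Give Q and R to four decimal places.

Q = [[0.3015, 0.9092], [-0.9045, 0.3680], [-0.3015, -0.1948]], R = [[3.3166, 0.6030], [0.0000, 4.1996]]

c_1 = (1, -3, -1); ‖c_1‖ = 3.3166, so q_1 = (0.3015, -0.9045, -0.3015).
q_1·c_2 = 0.3015·4 + (-0.9045)·1 + (-0.3015)·(-1) = 0.6030.
u_2 = c_2 − 0.6030·q_1 = (3.8182, 1.5455, -0.8182).
‖u_2‖ = 4.1996, so q_2 = (0.9092, 0.3680, -0.1948).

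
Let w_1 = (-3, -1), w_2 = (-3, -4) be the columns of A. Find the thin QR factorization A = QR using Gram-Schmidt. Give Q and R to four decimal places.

q_1 = w_1/‖w_1‖ = (-3, -1)/3.1623 = (-0.9487, -0.3162).
r_{12} = q_1·w_2 = 4.1110.
u_2 = w_2 − 4.1110·q_1 = (0.9000, -2.7000).
‖u_2‖ = 2.8460, so q_2 = (0.3162, -0.9487).

Q = [[-0.9487, 0.3162], [-0.3162, -0.9487]], R = [[3.1623, 4.1110], [0.0000, 2.8460]]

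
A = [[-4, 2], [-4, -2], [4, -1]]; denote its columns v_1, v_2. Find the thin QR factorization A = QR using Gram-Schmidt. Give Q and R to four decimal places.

v_1 = (-4, -4, 4); ‖v_1‖ = 6.9282, so e_1 = (-0.5774, -0.5774, 0.5774).
e_1·v_2 = (-0.5774)·2 + (-0.5774)·(-2) + 0.5774·(-1) = -0.5774.
u_2 = v_2 + 0.5774·e_1 = (1.6667, -2.3333, -0.6667).
‖u_2‖ = 2.9439, so e_2 = (0.5661, -0.7926, -0.2265).

Q = [[-0.5774, 0.5661], [-0.5774, -0.7926], [0.5774, -0.2265]], R = [[6.9282, -0.5774], [0.0000, 2.9439]]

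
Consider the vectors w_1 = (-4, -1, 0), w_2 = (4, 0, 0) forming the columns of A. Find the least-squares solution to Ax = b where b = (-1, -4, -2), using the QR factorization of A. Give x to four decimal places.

w_1 = (-4, -1, 0); ‖w_1‖ = 4.1231, so q_1 = (-0.9701, -0.2425, 0.0000).
q_1·w_2 = (-0.9701)·4 + (-0.2425)·0 + 0.0000·0 = -3.8806.
u_2 = w_2 + 3.8806·q_1 = (0.2353, -0.9412, 0.0000).
‖u_2‖ = 0.9701, so q_2 = (0.2425, -0.9701, 0.0000).
Qᵀb = (1.9403, 3.6380).
Back-substitute: x_2 = 3.6380/0.9701 = 3.7500.
x_1 = (1.9403 + 3.8806·3.7500)/4.1231 = 4.0000.

x = (4.0000, 3.7500)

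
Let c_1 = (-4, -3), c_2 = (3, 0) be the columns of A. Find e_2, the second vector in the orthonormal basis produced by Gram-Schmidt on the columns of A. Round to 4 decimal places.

e_2 = (0.6000, -0.8000)

c_1 = (-4, -3); ‖c_1‖ = 5.0000, so e_1 = (-0.8000, -0.6000).
e_1·c_2 = (-0.8000)·3 + (-0.6000)·0 = -2.4000.
u_2 = c_2 + 2.4000·e_1 = (1.0800, -1.4400).
‖u_2‖ = 1.8000, so e_2 = (0.6000, -0.8000).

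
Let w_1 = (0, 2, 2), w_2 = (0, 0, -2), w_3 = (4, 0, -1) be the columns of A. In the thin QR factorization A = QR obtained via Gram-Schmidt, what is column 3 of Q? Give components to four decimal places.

q_3 = (1.0000, 0.0000, 0.0000)

w_1 = (0, 2, 2); ‖w_1‖ = 2.8284, so q_1 = (0.0000, 0.7071, 0.7071).
q_1·w_2 = 0.0000·0 + 0.7071·0 + 0.7071·(-2) = -1.4142.
u_2 = w_2 + 1.4142·q_1 = (0.0000, 1.0000, -1.0000).
‖u_2‖ = 1.4142, so q_2 = (0.0000, 0.7071, -0.7071).
q_1·w_3 = 0.0000·4 + 0.7071·0 + 0.7071·(-1) = -0.7071; q_2·w_3 = 0.0000·4 + 0.7071·0 + (-0.7071)·(-1) = 0.7071.
u_3 = w_3 + 0.7071·q_1 − 0.7071·q_2 = (4.0000, 0.0000, 0.0000).
‖u_3‖ = 4.0000, so q_3 = (1.0000, 0.0000, 0.0000).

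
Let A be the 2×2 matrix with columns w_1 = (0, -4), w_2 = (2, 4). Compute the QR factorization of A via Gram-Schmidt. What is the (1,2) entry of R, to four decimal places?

e_1 = w_1/‖w_1‖ = (0, -4)/4.0000 = (0.0000, -1.0000).
r_{12} = e_1·w_2 = -4.0000.

r_{12} = -4.0000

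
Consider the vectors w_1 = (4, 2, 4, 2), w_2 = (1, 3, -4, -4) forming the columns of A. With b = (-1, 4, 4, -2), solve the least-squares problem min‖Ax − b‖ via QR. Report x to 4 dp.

x = (0.4811, 0.2318)

w_1 = (4, 2, 4, 2); ‖w_1‖ = 6.3246, so e_1 = (0.6325, 0.3162, 0.6325, 0.3162).
e_1·w_2 = 0.6325·1 + 0.3162·3 + 0.6325·(-4) + 0.3162·(-4) = -2.2136.
u_2 = w_2 + 2.2136·e_1 = (2.4000, 3.7000, -2.6000, -3.3000).
‖u_2‖ = 6.0910, so e_2 = (0.3940, 0.6075, -0.4269, -0.5418).
Qᵀb = (2.5298, 1.4119).
Back-substitute: x_2 = 1.4119/6.0910 = 0.2318.
x_1 = (2.5298 + 2.2136·0.2318)/6.3246 = 0.4811.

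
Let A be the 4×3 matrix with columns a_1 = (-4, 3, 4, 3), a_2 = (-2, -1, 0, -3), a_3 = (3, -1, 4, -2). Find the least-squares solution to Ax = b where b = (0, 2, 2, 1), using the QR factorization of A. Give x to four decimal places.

a_1 = (-4, 3, 4, 3); ‖a_1‖ = 7.0711, so q_1 = (-0.5657, 0.4243, 0.5657, 0.4243).
q_1·a_2 = (-0.5657)·(-2) + 0.4243·(-1) + 0.5657·0 + 0.4243·(-3) = -0.5657.
u_2 = a_2 + 0.5657·q_1 = (-2.3200, -0.7600, 0.3200, -2.7600).
‖u_2‖ = 3.6986, so q_2 = (-0.6273, -0.2055, 0.0865, -0.7462).
q_1·a_3 = (-0.5657)·3 + 0.4243·(-1) + 0.5657·4 + 0.4243·(-2) = -0.7071; q_2·a_3 = (-0.6273)·3 + (-0.2055)·(-1) + 0.0865·4 + (-0.7462)·(-2) = 0.1622.
u_3 = a_3 + 0.7071·q_1 − 0.1622·q_2 = (2.7018, -0.6667, 4.3860, -1.5789).
‖u_3‖ = 5.4290, so q_3 = (0.4977, -0.1228, 0.8079, -0.2908).
Qᵀb = (2.4042, -0.9841, 1.0793).
Back-substitute: x_3 = 1.0793/5.4290 = 0.1988.
x_2 = (-0.9841 − 0.1622·0.1988)/3.6986 = -0.2748.
x_1 = (2.4042 + 0.5657·(-0.2748) + 0.7071·0.1988)/7.0711 = 0.3379.

x = (0.3379, -0.2748, 0.1988)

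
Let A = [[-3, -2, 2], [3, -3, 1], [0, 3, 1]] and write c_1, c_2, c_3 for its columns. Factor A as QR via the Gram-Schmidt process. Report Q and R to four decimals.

q_1 = c_1/‖c_1‖ = (-3, 3, 0)/4.2426 = (-0.7071, 0.7071, 0.0000).
r_{12} = q_1·c_2 = -0.7071.
u_2 = c_2 + 0.7071·q_1 = (-2.5000, -2.5000, 3.0000).
‖u_2‖ = 4.6368, so q_2 = (-0.5392, -0.5392, 0.6470).
r_{13} = q_1·c_3 = -0.7071; r_{23} = q_2·c_3 = -0.9705.
u_3 = c_3 + 0.7071·q_1 + 0.9705·q_2 = (0.9767, 0.9767, 1.6279).
‖u_3‖ = 2.1350, so q_3 = (0.4575, 0.4575, 0.7625).

Q = [[-0.7071, -0.5392, 0.4575], [0.7071, -0.5392, 0.4575], [0.0000, 0.6470, 0.7625]], R = [[4.2426, -0.7071, -0.7071], [0.0000, 4.6368, -0.9705], [0.0000, 0.0000, 2.1350]]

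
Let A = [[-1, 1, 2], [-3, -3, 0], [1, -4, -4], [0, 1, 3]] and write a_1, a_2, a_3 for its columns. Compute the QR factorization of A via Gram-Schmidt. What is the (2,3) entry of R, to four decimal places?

r_{23} = 4.5866

e_1 = a_1/‖a_1‖ = (-1, -3, 1, 0)/3.3166 = (-0.3015, -0.9045, 0.3015, 0.0000).
r_{12} = e_1·a_2 = 1.2060.
u_2 = a_2 − 1.2060·e_1 = (1.3636, -1.9091, -4.3636, 1.0000).
‖u_2‖ = 5.0543, so e_2 = (0.2698, -0.3777, -0.8634, 0.1979).
r_{23} = e_2·a_3 = 4.5866.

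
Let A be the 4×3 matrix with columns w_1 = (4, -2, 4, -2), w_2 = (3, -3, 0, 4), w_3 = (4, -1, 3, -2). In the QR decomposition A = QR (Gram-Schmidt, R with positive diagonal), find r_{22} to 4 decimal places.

r_{22} = 5.6125

e_1 = w_1/‖w_1‖ = (4, -2, 4, -2)/6.3246 = (0.6325, -0.3162, 0.6325, -0.3162).
r_{12} = e_1·w_2 = 1.5811.
u_2 = w_2 − 1.5811·e_1 = (2.0000, -2.5000, -1.0000, 4.5000).
r_{22} = ‖u_2‖ = 5.6125.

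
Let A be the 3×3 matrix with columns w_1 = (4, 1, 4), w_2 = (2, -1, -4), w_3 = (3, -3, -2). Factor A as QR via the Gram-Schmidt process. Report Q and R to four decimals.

q_1 = w_1/‖w_1‖ = (4, 1, 4)/5.7446 = (0.6963, 0.1741, 0.6963).
r_{12} = q_1·w_2 = -1.5667.
u_2 = w_2 + 1.5667·q_1 = (3.0909, -0.7273, -2.9091).
‖u_2‖ = 4.3064, so q_2 = (0.7177, -0.1689, -0.6755).
r_{13} = q_1·w_3 = 0.1741; r_{23} = q_2·w_3 = 4.0109.
u_3 = w_3 − 0.1741·q_1 − 4.0109·q_2 = (0.0000, -2.3529, 0.5882).
‖u_3‖ = 2.4254, so q_3 = (0.0000, -0.9701, 0.2425).

Q = [[0.6963, 0.7177, 0.0000], [0.1741, -0.1689, -0.9701], [0.6963, -0.6755, 0.2425]], R = [[5.7446, -1.5667, 0.1741], [0.0000, 4.3064, 4.0109], [0.0000, 0.0000, 2.4254]]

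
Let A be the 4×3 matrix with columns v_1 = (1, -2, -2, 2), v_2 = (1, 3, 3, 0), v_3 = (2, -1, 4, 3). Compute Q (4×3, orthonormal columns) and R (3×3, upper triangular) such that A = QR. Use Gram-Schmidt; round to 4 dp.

e_1 = v_1/‖v_1‖ = (1, -2, -2, 2)/3.6056 = (0.2774, -0.5547, -0.5547, 0.5547).
r_{12} = e_1·v_2 = -3.0509.
u_2 = v_2 + 3.0509·e_1 = (1.8462, 1.3077, 1.3077, 1.6923).
‖u_2‖ = 3.1132, so e_2 = (0.5930, 0.4200, 0.4200, 0.5436).
r_{13} = e_1·v_3 = 0.5547; r_{23} = e_2·v_3 = 4.0769.
u_3 = v_3 − 0.5547·e_1 − 4.0769·e_2 = (-0.5714, -2.4048, 2.5952, 0.4762).
‖u_3‖ = 3.6154, so e_3 = (-0.1581, -0.6651, 0.7178, 0.1317).

Q = [[0.2774, 0.5930, -0.1581], [-0.5547, 0.4200, -0.6651], [-0.5547, 0.4200, 0.7178], [0.5547, 0.5436, 0.1317]], R = [[3.6056, -3.0509, 0.5547], [0.0000, 3.1132, 4.0769], [0.0000, 0.0000, 3.6154]]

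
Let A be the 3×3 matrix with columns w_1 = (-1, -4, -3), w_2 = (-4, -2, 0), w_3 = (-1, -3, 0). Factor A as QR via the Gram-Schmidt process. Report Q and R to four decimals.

w_1 = (-1, -4, -3); ‖w_1‖ = 5.0990, so e_1 = (-0.1961, -0.7845, -0.5883).
e_1·w_2 = (-0.1961)·(-4) + (-0.7845)·(-2) + (-0.5883)·0 = 2.3534.
u_2 = w_2 − 2.3534·e_1 = (-3.5385, -0.1538, 1.3846).
‖u_2‖ = 3.8028, so e_2 = (-0.9305, -0.0405, 0.3641).
e_1·w_3 = (-0.1961)·(-1) + (-0.7845)·(-3) + (-0.5883)·0 = 2.5495; e_2·w_3 = (-0.9305)·(-1) + (-0.0405)·(-3) + 0.3641·0 = 1.0518.
u_3 = w_3 − 2.5495·e_1 − 1.0518·e_2 = (0.4787, -0.9574, 1.1170).
‖u_3‖ = 1.5471, so e_3 = (0.3094, -0.6189, 0.7220).

Q = [[-0.1961, -0.9305, 0.3094], [-0.7845, -0.0405, -0.6189], [-0.5883, 0.3641, 0.7220]], R = [[5.0990, 2.3534, 2.5495], [0.0000, 3.8028, 1.0518], [0.0000, 0.0000, 1.5471]]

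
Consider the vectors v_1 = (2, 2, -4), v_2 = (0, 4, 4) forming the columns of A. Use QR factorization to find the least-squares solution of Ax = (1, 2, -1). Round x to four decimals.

x = (0.5000, 0.2500)

e_1 = v_1/‖v_1‖ = (2, 2, -4)/4.8990 = (0.4082, 0.4082, -0.8165).
r_{12} = e_1·v_2 = -1.6330.
u_2 = v_2 + 1.6330·e_1 = (0.6667, 4.6667, 2.6667).
‖u_2‖ = 5.4160, so e_2 = (0.1231, 0.8616, 0.4924).
Qᵀb = (2.0412, 1.3540).
Back-substitute: x_2 = 1.3540/5.4160 = 0.2500.
x_1 = (2.0412 + 1.6330·0.2500)/4.8990 = 0.5000.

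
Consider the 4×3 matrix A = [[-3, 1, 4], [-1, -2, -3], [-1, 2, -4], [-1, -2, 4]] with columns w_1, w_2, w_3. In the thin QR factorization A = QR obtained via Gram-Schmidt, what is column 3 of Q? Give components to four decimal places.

e_1 = w_1/‖w_1‖ = (-3, -1, -1, -1)/3.4641 = (-0.8660, -0.2887, -0.2887, -0.2887).
r_{12} = e_1·w_2 = -0.2887.
u_2 = w_2 + 0.2887·e_1 = (0.7500, -2.0833, 1.9167, -2.0833).
‖u_2‖ = 3.5940, so e_2 = (0.2087, -0.5797, 0.5333, -0.5797).
r_{13} = e_1·w_3 = -2.5981; r_{23} = e_2·w_3 = -1.8781.
u_3 = w_3 + 2.5981·e_1 + 1.8781·e_2 = (2.1419, -4.8387, -3.7484, 2.1613).
‖u_3‖ = 6.8354, so e_3 = (0.3134, -0.7079, -0.5484, 0.3162).

e_3 = (0.3134, -0.7079, -0.5484, 0.3162)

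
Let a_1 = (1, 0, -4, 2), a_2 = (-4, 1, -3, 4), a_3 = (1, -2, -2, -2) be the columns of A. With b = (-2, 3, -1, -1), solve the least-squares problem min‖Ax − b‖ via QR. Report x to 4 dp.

x = (-0.2527, 0.3333, -0.0054)

a_1 = (1, 0, -4, 2); ‖a_1‖ = 4.5826, so q_1 = (0.2182, 0.0000, -0.8729, 0.4364).
q_1·a_2 = 0.2182·(-4) + 0.0000·1 + (-0.8729)·(-3) + 0.4364·4 = 3.4915.
u_2 = a_2 − 3.4915·q_1 = (-4.7619, 1.0000, 0.0476, 2.4762).
‖u_2‖ = 5.4598, so q_2 = (-0.8722, 0.1832, 0.0087, 0.4535).
q_1·a_3 = 0.2182·1 + 0.0000·(-2) + (-0.8729)·(-2) + 0.4364·(-2) = 1.0911; q_2·a_3 = (-0.8722)·1 + 0.1832·(-2) + 0.0087·(-2) + 0.4535·(-2) = -2.1630.
u_3 = a_3 − 1.0911·q_1 + 2.1630·q_2 = (-1.1246, -1.6038, -1.0288, -1.4952).
‖u_3‖ = 2.6704, so q_3 = (-0.4211, -0.6006, -0.3852, -0.5599).
Qᵀb = (0.0000, 1.8316, -0.0144).
Back-substitute: x_3 = -0.0144/2.6704 = -0.0054.
x_2 = (1.8316 + 2.1630·(-0.0054))/5.4598 = 0.3333.
x_1 = (0.0000 − 3.4915·0.3333 − 1.0911·(-0.0054))/4.5826 = -0.2527.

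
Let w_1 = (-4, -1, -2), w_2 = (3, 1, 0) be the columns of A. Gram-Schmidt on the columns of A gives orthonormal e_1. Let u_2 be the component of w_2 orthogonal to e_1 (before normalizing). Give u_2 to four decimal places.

w_1 = (-4, -1, -2); ‖w_1‖ = 4.5826, so e_1 = (-0.8729, -0.2182, -0.4364).
e_1·w_2 = (-0.8729)·3 + (-0.2182)·1 + (-0.4364)·0 = -2.8368.
u_2 = w_2 + 2.8368·e_1 = (0.5238, 0.3810, -1.2381).

u_2 = (0.5238, 0.3810, -1.2381)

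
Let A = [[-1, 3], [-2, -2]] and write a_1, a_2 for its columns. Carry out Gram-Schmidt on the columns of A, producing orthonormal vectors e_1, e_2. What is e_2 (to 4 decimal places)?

a_1 = (-1, -2); ‖a_1‖ = 2.2361, so e_1 = (-0.4472, -0.8944).
e_1·a_2 = (-0.4472)·3 + (-0.8944)·(-2) = 0.4472.
u_2 = a_2 − 0.4472·e_1 = (3.2000, -1.6000).
‖u_2‖ = 3.5777, so e_2 = (0.8944, -0.4472).

e_2 = (0.8944, -0.4472)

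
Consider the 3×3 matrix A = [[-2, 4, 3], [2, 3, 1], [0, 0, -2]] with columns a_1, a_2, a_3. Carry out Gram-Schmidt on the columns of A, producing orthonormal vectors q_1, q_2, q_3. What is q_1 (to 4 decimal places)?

q_1 = a_1/‖a_1‖ = (-2, 2, 0)/2.8284 = (-0.7071, 0.7071, 0.0000).

q_1 = (-0.7071, 0.7071, 0.0000)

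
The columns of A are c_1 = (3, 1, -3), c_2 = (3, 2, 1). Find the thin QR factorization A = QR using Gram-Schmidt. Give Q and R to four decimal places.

Q = [[0.6882, 0.5327], [0.2294, 0.4842], [-0.6882, 0.6941]], R = [[4.3589, 1.8353], [0.0000, 3.2606]]

c_1 = (3, 1, -3); ‖c_1‖ = 4.3589, so q_1 = (0.6882, 0.2294, -0.6882).
q_1·c_2 = 0.6882·3 + 0.2294·2 + (-0.6882)·1 = 1.8353.
u_2 = c_2 − 1.8353·q_1 = (1.7368, 1.5789, 2.2632).
‖u_2‖ = 3.2606, so q_2 = (0.5327, 0.4842, 0.6941).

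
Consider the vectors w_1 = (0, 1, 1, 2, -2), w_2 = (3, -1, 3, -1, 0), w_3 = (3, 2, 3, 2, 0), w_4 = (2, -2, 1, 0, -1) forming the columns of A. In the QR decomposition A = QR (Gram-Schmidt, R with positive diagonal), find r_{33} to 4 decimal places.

w_1 = (0, 1, 1, 2, -2); ‖w_1‖ = 3.1623, so e_1 = (0.0000, 0.3162, 0.3162, 0.6325, -0.6325).
e_1·w_2 = 0.0000·3 + 0.3162·(-1) + 0.3162·3 + 0.6325·(-1) + (-0.6325)·0 = 0.0000.
u_2 = w_2 + 0.0000·e_1 = (3.0000, -1.0000, 3.0000, -1.0000, 0.0000).
‖u_2‖ = 4.4721, so e_2 = (0.6708, -0.2236, 0.6708, -0.2236, 0.0000).
e_1·w_3 = 0.0000·3 + 0.3162·2 + 0.3162·3 + 0.6325·2 + (-0.6325)·0 = 2.8460; e_2·w_3 = 0.6708·3 + (-0.2236)·2 + 0.6708·3 + (-0.2236)·2 + 0.0000·0 = 3.1305.
u_3 = w_3 − 2.8460·e_1 − 3.1305·e_2 = (0.9000, 1.8000, 0.0000, 0.9000, 1.8000).
r_{33} = ‖u_3‖ = 2.8460.

r_{33} = 2.8460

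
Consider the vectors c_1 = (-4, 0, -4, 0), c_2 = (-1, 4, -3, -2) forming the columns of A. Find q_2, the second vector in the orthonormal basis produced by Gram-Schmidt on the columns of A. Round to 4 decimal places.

q_2 = (0.2132, 0.8528, -0.2132, -0.4264)

q_1 = c_1/‖c_1‖ = (-4, 0, -4, 0)/5.6569 = (-0.7071, 0.0000, -0.7071, 0.0000).
r_{12} = q_1·c_2 = 2.8284.
u_2 = c_2 − 2.8284·q_1 = (1.0000, 4.0000, -1.0000, -2.0000).
‖u_2‖ = 4.6904, so q_2 = (0.2132, 0.8528, -0.2132, -0.4264).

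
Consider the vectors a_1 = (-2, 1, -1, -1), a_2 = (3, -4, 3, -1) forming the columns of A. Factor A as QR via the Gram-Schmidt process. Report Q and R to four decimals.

Q = [[-0.7559, -0.1128], [0.3780, -0.6017], [-0.3780, 0.3385], [-0.3780, -0.7146]], R = [[2.6458, -4.5356], [0.0000, 3.7985]]

a_1 = (-2, 1, -1, -1); ‖a_1‖ = 2.6458, so e_1 = (-0.7559, 0.3780, -0.3780, -0.3780).
e_1·a_2 = (-0.7559)·3 + 0.3780·(-4) + (-0.3780)·3 + (-0.3780)·(-1) = -4.5356.
u_2 = a_2 + 4.5356·e_1 = (-0.4286, -2.2857, 1.2857, -2.7143).
‖u_2‖ = 3.7985, so e_2 = (-0.1128, -0.6017, 0.3385, -0.7146).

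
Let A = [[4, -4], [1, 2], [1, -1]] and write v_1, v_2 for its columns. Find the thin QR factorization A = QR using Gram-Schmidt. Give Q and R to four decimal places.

e_1 = v_1/‖v_1‖ = (4, 1, 1)/4.2426 = (0.9428, 0.2357, 0.2357).
r_{12} = e_1·v_2 = -3.5355.
u_2 = v_2 + 3.5355·e_1 = (-0.6667, 2.8333, -0.1667).
‖u_2‖ = 2.9155, so e_2 = (-0.2287, 0.9718, -0.0572).

Q = [[0.9428, -0.2287], [0.2357, 0.9718], [0.2357, -0.0572]], R = [[4.2426, -3.5355], [0.0000, 2.9155]]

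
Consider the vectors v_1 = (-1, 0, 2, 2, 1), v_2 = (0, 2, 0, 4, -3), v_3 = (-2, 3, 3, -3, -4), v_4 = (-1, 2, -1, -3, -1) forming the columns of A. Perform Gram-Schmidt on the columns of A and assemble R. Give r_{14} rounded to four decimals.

v_1 = (-1, 0, 2, 2, 1); ‖v_1‖ = 3.1623, so e_1 = (-0.3162, 0.0000, 0.6325, 0.6325, 0.3162).
r_{14} = e_1·v_4 = -2.5298.

r_{14} = -2.5298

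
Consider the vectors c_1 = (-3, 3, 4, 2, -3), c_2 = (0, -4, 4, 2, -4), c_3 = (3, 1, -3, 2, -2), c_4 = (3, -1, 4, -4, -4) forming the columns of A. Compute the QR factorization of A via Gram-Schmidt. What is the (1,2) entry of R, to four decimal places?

e_1 = c_1/‖c_1‖ = (-3, 3, 4, 2, -3)/6.8557 = (-0.4376, 0.4376, 0.5835, 0.2917, -0.4376).
r_{12} = e_1·c_2 = 2.9173.

r_{12} = 2.9173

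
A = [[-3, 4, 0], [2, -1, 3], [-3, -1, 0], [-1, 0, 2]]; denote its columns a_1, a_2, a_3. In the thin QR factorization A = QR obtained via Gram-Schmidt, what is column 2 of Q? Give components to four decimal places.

e_1 = a_1/‖a_1‖ = (-3, 2, -3, -1)/4.7958 = (-0.6255, 0.4170, -0.6255, -0.2085).
r_{12} = e_1·a_2 = -2.2937.
u_2 = a_2 + 2.2937·e_1 = (2.5652, -0.0435, -2.4348, -0.4783).
‖u_2‖ = 3.5692, so e_2 = (0.7187, -0.0122, -0.6822, -0.1340).

e_2 = (0.7187, -0.0122, -0.6822, -0.1340)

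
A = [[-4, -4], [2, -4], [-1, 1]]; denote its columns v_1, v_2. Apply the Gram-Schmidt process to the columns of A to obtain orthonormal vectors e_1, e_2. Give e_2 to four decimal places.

v_1 = (-4, 2, -1); ‖v_1‖ = 4.5826, so e_1 = (-0.8729, 0.4364, -0.2182).
e_1·v_2 = (-0.8729)·(-4) + 0.4364·(-4) + (-0.2182)·1 = 1.5275.
u_2 = v_2 − 1.5275·e_1 = (-2.6667, -4.6667, 1.3333).
‖u_2‖ = 5.5377, so e_2 = (-0.4815, -0.8427, 0.2408).

e_2 = (-0.4815, -0.8427, 0.2408)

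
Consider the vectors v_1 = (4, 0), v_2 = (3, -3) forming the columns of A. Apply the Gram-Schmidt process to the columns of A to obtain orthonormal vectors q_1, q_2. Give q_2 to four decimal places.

q_1 = v_1/‖v_1‖ = (4, 0)/4.0000 = (1.0000, 0.0000).
r_{12} = q_1·v_2 = 3.0000.
u_2 = v_2 − 3.0000·q_1 = (0.0000, -3.0000).
‖u_2‖ = 3.0000, so q_2 = (0.0000, -1.0000).

q_2 = (0.0000, -1.0000)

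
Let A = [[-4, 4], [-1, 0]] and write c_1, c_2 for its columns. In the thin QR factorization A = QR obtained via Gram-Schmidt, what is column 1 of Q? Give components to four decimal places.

c_1 = (-4, -1); ‖c_1‖ = 4.1231, so e_1 = (-0.9701, -0.2425).

e_1 = (-0.9701, -0.2425)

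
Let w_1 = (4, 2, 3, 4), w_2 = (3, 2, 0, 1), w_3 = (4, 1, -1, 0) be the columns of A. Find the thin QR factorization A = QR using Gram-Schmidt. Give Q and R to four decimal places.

Q = [[0.5963, 0.5406, 0.5800], [0.2981, 0.4915, -0.8009], [0.4472, -0.5898, -0.0552], [0.5963, -0.3440, -0.1381]], R = [[6.7082, 2.9814, 2.2361], [0.0000, 2.2608, 3.2437], [0.0000, 0.0000, 1.5742]]

w_1 = (4, 2, 3, 4); ‖w_1‖ = 6.7082, so q_1 = (0.5963, 0.2981, 0.4472, 0.5963).
q_1·w_2 = 0.5963·3 + 0.2981·2 + 0.4472·0 + 0.5963·1 = 2.9814.
u_2 = w_2 − 2.9814·q_1 = (1.2222, 1.1111, -1.3333, -0.7778).
‖u_2‖ = 2.2608, so q_2 = (0.5406, 0.4915, -0.5898, -0.3440).
q_1·w_3 = 0.5963·4 + 0.2981·1 + 0.4472·(-1) + 0.5963·0 = 2.2361; q_2·w_3 = 0.5406·4 + 0.4915·1 + (-0.5898)·(-1) + (-0.3440)·0 = 3.2437.
u_3 = w_3 − 2.2361·q_1 − 3.2437·q_2 = (0.9130, -1.2609, -0.0870, -0.2174).
‖u_3‖ = 1.5742, so q_3 = (0.5800, -0.8009, -0.0552, -0.1381).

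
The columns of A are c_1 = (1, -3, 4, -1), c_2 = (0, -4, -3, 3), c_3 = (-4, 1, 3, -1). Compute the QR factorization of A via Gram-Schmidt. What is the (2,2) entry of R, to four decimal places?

r_{22} = 5.8023

c_1 = (1, -3, 4, -1); ‖c_1‖ = 5.1962, so q_1 = (0.1925, -0.5774, 0.7698, -0.1925).
q_1·c_2 = 0.1925·0 + (-0.5774)·(-4) + 0.7698·(-3) + (-0.1925)·3 = -0.5774.
u_2 = c_2 + 0.5774·q_1 = (0.1111, -4.3333, -2.5556, 2.8889).
r_{22} = ‖u_2‖ = 5.8023.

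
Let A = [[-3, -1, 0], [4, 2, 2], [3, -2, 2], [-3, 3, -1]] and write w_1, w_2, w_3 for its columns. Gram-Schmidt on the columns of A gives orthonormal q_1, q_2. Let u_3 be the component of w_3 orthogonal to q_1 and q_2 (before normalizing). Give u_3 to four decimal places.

u_3 = (1.0831, 0.6095, 0.6755, 0.4050)

q_1 = w_1/‖w_1‖ = (-3, 4, 3, -3)/6.5574 = (-0.4575, 0.6100, 0.4575, -0.4575).
r_{12} = q_1·w_2 = -0.6100.
u_2 = w_2 + 0.6100·q_1 = (-1.2791, 2.3721, -1.7209, 2.7209).
‖u_2‖ = 4.1986, so q_2 = (-0.3046, 0.5650, -0.4099, 0.6481).
r_{13} = q_1·w_3 = 2.5925; r_{23} = q_2·w_3 = -0.3379.
u_3 = w_3 − 2.5925·q_1 + 0.3379·q_2 = (1.0831, 0.6095, 0.6755, 0.4050).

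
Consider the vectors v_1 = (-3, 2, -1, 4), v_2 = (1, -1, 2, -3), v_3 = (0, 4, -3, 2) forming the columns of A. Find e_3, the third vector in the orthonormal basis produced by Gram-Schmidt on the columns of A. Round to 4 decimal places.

v_1 = (-3, 2, -1, 4); ‖v_1‖ = 5.4772, so e_1 = (-0.5477, 0.3651, -0.1826, 0.7303).
e_1·v_2 = (-0.5477)·1 + 0.3651·(-1) + (-0.1826)·2 + 0.7303·(-3) = -3.4689.
u_2 = v_2 + 3.4689·e_1 = (-0.9000, 0.2667, 1.3667, -0.4667).
‖u_2‖ = 1.7224, so e_2 = (-0.5225, 0.1548, 0.7935, -0.2709).
e_1·v_3 = (-0.5477)·0 + 0.3651·4 + (-0.1826)·(-3) + 0.7303·2 = 3.4689; e_2·v_3 = (-0.5225)·0 + 0.1548·4 + 0.7935·(-3) + (-0.2709)·2 = -2.3030.
u_3 = v_3 − 3.4689·e_1 + 2.3030·e_2 = (0.6966, 3.0899, -0.5393, -1.1573).
‖u_3‖ = 3.4151, so e_3 = (0.2040, 0.9048, -0.1579, -0.3389).

e_3 = (0.2040, 0.9048, -0.1579, -0.3389)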